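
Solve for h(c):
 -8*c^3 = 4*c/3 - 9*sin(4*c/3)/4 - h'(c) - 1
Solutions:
 h(c) = C1 + 2*c^4 + 2*c^2/3 - c + 27*cos(4*c/3)/16


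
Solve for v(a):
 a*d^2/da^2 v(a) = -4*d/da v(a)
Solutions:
 v(a) = C1 + C2/a^3


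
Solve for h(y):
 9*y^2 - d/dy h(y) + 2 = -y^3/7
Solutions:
 h(y) = C1 + y^4/28 + 3*y^3 + 2*y


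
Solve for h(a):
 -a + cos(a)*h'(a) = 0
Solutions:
 h(a) = C1 + Integral(a/cos(a), a)


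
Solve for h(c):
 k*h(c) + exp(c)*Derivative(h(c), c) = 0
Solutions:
 h(c) = C1*exp(k*exp(-c))


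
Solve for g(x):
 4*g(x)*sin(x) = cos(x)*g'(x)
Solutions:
 g(x) = C1/cos(x)^4


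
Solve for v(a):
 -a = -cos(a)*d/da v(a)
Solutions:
 v(a) = C1 + Integral(a/cos(a), a)


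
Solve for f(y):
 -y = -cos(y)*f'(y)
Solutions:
 f(y) = C1 + Integral(y/cos(y), y)


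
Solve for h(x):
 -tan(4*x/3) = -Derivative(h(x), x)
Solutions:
 h(x) = C1 - 3*log(cos(4*x/3))/4


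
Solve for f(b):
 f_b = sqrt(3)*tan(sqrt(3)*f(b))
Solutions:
 f(b) = sqrt(3)*(pi - asin(C1*exp(3*b)))/3
 f(b) = sqrt(3)*asin(C1*exp(3*b))/3


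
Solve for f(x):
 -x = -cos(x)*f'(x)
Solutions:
 f(x) = C1 + Integral(x/cos(x), x)


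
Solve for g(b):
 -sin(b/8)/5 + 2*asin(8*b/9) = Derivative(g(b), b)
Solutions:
 g(b) = C1 + 2*b*asin(8*b/9) + sqrt(81 - 64*b^2)/4 + 8*cos(b/8)/5


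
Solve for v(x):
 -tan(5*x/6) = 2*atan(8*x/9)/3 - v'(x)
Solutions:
 v(x) = C1 + 2*x*atan(8*x/9)/3 - 3*log(64*x^2 + 81)/8 - 6*log(cos(5*x/6))/5


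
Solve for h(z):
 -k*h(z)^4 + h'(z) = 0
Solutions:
 h(z) = (-1/(C1 + 3*k*z))^(1/3)
 h(z) = (-1/(C1 + k*z))^(1/3)*(-3^(2/3) - 3*3^(1/6)*I)/6
 h(z) = (-1/(C1 + k*z))^(1/3)*(-3^(2/3) + 3*3^(1/6)*I)/6


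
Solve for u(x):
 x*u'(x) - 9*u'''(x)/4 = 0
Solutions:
 u(x) = C1 + Integral(C2*airyai(2^(2/3)*3^(1/3)*x/3) + C3*airybi(2^(2/3)*3^(1/3)*x/3), x)


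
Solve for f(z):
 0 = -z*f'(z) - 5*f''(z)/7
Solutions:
 f(z) = C1 + C2*erf(sqrt(70)*z/10)


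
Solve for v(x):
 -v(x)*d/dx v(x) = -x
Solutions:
 v(x) = -sqrt(C1 + x^2)
 v(x) = sqrt(C1 + x^2)


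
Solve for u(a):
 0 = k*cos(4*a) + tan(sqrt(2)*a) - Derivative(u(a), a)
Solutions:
 u(a) = C1 + k*sin(4*a)/4 - sqrt(2)*log(cos(sqrt(2)*a))/2


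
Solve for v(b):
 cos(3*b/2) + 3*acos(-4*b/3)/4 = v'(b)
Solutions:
 v(b) = C1 + 3*b*acos(-4*b/3)/4 + 3*sqrt(9 - 16*b^2)/16 + 2*sin(3*b/2)/3


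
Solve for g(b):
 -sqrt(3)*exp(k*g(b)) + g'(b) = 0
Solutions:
 g(b) = Piecewise((log(-1/(C1*k + sqrt(3)*b*k))/k, Ne(k, 0)), (nan, True))
 g(b) = Piecewise((C1 + sqrt(3)*b, Eq(k, 0)), (nan, True))


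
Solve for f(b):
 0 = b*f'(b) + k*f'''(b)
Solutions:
 f(b) = C1 + Integral(C2*airyai(b*(-1/k)^(1/3)) + C3*airybi(b*(-1/k)^(1/3)), b)


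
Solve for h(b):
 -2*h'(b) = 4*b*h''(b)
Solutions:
 h(b) = C1 + C2*sqrt(b)


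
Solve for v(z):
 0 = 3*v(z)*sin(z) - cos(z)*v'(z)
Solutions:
 v(z) = C1/cos(z)^3


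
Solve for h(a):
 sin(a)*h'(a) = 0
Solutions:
 h(a) = C1


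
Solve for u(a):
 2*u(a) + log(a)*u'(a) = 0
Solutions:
 u(a) = C1*exp(-2*li(a))


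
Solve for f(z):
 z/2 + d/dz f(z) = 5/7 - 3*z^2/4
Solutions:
 f(z) = C1 - z^3/4 - z^2/4 + 5*z/7


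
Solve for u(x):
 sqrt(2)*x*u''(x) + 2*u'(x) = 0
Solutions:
 u(x) = C1 + C2*x^(1 - sqrt(2))


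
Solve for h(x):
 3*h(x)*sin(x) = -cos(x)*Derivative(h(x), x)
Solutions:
 h(x) = C1*cos(x)^3


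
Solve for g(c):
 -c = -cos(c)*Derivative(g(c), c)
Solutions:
 g(c) = C1 + Integral(c/cos(c), c)


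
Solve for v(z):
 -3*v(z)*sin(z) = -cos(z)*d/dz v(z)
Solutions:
 v(z) = C1/cos(z)^3


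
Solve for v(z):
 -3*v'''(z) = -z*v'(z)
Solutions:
 v(z) = C1 + Integral(C2*airyai(3^(2/3)*z/3) + C3*airybi(3^(2/3)*z/3), z)


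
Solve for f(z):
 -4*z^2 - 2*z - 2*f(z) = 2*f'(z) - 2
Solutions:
 f(z) = C1*exp(-z) - 2*z^2 + 3*z - 2


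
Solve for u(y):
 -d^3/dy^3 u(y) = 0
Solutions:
 u(y) = C1 + C2*y + C3*y^2


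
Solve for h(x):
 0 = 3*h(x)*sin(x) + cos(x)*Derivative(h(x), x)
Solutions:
 h(x) = C1*cos(x)^3


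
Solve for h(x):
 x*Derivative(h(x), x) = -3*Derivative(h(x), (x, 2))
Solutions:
 h(x) = C1 + C2*erf(sqrt(6)*x/6)


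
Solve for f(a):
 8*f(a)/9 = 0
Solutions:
 f(a) = 0


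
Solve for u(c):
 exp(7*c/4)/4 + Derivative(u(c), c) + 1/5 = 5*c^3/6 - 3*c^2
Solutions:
 u(c) = C1 + 5*c^4/24 - c^3 - c/5 - exp(7*c/4)/7


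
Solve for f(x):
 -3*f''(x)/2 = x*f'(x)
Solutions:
 f(x) = C1 + C2*erf(sqrt(3)*x/3)


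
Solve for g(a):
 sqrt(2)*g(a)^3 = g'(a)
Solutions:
 g(a) = -sqrt(2)*sqrt(-1/(C1 + sqrt(2)*a))/2
 g(a) = sqrt(2)*sqrt(-1/(C1 + sqrt(2)*a))/2


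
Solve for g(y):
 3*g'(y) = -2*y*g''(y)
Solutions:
 g(y) = C1 + C2/sqrt(y)


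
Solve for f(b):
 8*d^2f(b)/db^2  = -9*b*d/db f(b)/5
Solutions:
 f(b) = C1 + C2*erf(3*sqrt(5)*b/20)


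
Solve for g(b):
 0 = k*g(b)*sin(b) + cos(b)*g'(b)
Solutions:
 g(b) = C1*exp(k*log(cos(b)))


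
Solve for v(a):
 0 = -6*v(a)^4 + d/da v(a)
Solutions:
 v(a) = (-1/(C1 + 18*a))^(1/3)
 v(a) = (-1/(C1 + 6*a))^(1/3)*(-3^(2/3) - 3*3^(1/6)*I)/6
 v(a) = (-1/(C1 + 6*a))^(1/3)*(-3^(2/3) + 3*3^(1/6)*I)/6


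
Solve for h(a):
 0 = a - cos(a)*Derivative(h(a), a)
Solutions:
 h(a) = C1 + Integral(a/cos(a), a)


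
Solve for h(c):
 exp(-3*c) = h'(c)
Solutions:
 h(c) = C1 - exp(-3*c)/3


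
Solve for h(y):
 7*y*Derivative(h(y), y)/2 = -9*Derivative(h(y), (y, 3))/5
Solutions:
 h(y) = C1 + Integral(C2*airyai(-420^(1/3)*y/6) + C3*airybi(-420^(1/3)*y/6), y)


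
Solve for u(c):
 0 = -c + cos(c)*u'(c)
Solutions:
 u(c) = C1 + Integral(c/cos(c), c)


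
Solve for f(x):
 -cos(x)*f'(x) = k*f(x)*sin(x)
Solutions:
 f(x) = C1*exp(k*log(cos(x)))


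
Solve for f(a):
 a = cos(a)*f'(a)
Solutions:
 f(a) = C1 + Integral(a/cos(a), a)


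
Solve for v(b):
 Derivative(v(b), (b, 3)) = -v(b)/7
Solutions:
 v(b) = C3*exp(-7^(2/3)*b/7) + (C1*sin(sqrt(3)*7^(2/3)*b/14) + C2*cos(sqrt(3)*7^(2/3)*b/14))*exp(7^(2/3)*b/14)


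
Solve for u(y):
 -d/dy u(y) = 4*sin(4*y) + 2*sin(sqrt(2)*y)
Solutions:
 u(y) = C1 + cos(4*y) + sqrt(2)*cos(sqrt(2)*y)


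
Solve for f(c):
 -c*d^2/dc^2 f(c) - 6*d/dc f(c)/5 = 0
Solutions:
 f(c) = C1 + C2/c^(1/5)


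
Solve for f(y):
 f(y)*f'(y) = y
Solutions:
 f(y) = -sqrt(C1 + y^2)
 f(y) = sqrt(C1 + y^2)


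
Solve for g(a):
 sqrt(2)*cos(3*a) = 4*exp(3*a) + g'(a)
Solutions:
 g(a) = C1 - 4*exp(3*a)/3 + sqrt(2)*sin(3*a)/3


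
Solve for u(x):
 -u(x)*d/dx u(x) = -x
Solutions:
 u(x) = -sqrt(C1 + x^2)
 u(x) = sqrt(C1 + x^2)


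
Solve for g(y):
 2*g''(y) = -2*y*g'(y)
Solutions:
 g(y) = C1 + C2*erf(sqrt(2)*y/2)


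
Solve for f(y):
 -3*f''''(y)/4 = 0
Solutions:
 f(y) = C1 + C2*y + C3*y^2 + C4*y^3


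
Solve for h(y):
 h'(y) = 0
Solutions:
 h(y) = C1


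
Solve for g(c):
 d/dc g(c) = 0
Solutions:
 g(c) = C1


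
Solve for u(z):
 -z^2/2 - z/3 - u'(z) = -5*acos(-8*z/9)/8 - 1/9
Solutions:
 u(z) = C1 - z^3/6 - z^2/6 + 5*z*acos(-8*z/9)/8 + z/9 + 5*sqrt(81 - 64*z^2)/64


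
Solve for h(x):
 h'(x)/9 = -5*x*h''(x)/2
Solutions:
 h(x) = C1 + C2*x^(43/45)


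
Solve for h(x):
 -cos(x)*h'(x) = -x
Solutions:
 h(x) = C1 + Integral(x/cos(x), x)


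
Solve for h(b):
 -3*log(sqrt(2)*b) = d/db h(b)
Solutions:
 h(b) = C1 - 3*b*log(b) - 3*b*log(2)/2 + 3*b


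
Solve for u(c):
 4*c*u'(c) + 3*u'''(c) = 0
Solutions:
 u(c) = C1 + Integral(C2*airyai(-6^(2/3)*c/3) + C3*airybi(-6^(2/3)*c/3), c)


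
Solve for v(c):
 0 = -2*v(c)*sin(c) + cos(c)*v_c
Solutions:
 v(c) = C1/cos(c)^2


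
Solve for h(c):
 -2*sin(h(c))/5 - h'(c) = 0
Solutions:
 2*c/5 + log(cos(h(c)) - 1)/2 - log(cos(h(c)) + 1)/2 = C1


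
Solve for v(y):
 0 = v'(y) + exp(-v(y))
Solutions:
 v(y) = log(C1 - y)


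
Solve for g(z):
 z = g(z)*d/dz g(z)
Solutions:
 g(z) = -sqrt(C1 + z^2)
 g(z) = sqrt(C1 + z^2)


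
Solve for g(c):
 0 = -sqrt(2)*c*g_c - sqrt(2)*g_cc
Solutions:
 g(c) = C1 + C2*erf(sqrt(2)*c/2)


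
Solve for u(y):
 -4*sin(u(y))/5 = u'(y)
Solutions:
 4*y/5 + log(cos(u(y)) - 1)/2 - log(cos(u(y)) + 1)/2 = C1


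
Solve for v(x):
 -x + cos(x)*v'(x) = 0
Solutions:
 v(x) = C1 + Integral(x/cos(x), x)


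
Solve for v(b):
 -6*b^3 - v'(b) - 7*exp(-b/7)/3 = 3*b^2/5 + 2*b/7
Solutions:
 v(b) = C1 - 3*b^4/2 - b^3/5 - b^2/7 + 49*exp(-b/7)/3


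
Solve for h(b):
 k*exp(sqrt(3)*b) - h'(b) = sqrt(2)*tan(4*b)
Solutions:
 h(b) = C1 + sqrt(3)*k*exp(sqrt(3)*b)/3 + sqrt(2)*log(cos(4*b))/4


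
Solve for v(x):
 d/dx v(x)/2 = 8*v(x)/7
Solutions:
 v(x) = C1*exp(16*x/7)


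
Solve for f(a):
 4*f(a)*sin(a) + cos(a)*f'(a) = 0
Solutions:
 f(a) = C1*cos(a)^4


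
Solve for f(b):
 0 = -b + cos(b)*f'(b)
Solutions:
 f(b) = C1 + Integral(b/cos(b), b)


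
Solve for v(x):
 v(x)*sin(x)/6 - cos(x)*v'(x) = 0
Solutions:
 v(x) = C1/cos(x)^(1/6)


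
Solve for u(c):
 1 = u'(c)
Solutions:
 u(c) = C1 + c


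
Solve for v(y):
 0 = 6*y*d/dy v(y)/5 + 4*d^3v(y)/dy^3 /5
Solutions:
 v(y) = C1 + Integral(C2*airyai(-2^(2/3)*3^(1/3)*y/2) + C3*airybi(-2^(2/3)*3^(1/3)*y/2), y)


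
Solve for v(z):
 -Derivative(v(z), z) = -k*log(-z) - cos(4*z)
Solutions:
 v(z) = C1 + k*z*(log(-z) - 1) + sin(4*z)/4


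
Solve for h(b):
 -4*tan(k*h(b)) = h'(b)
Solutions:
 h(b) = Piecewise((-asin(exp(C1*k - 4*b*k))/k + pi/k, Ne(k, 0)), (nan, True))
 h(b) = Piecewise((asin(exp(C1*k - 4*b*k))/k, Ne(k, 0)), (nan, True))


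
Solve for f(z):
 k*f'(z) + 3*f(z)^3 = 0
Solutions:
 f(z) = -sqrt(2)*sqrt(-k/(C1*k - 3*z))/2
 f(z) = sqrt(2)*sqrt(-k/(C1*k - 3*z))/2


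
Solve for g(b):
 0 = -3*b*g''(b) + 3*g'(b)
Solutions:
 g(b) = C1 + C2*b^2


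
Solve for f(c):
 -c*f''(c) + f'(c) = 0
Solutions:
 f(c) = C1 + C2*c^2


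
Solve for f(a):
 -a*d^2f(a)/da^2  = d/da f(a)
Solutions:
 f(a) = C1 + C2*log(a)


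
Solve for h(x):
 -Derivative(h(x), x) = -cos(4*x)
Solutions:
 h(x) = C1 + sin(4*x)/4


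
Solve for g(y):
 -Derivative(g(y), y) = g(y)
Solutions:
 g(y) = C1*exp(-y)


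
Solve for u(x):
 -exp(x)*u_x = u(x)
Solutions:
 u(x) = C1*exp(exp(-x))


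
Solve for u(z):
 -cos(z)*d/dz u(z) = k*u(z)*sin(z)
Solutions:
 u(z) = C1*exp(k*log(cos(z)))


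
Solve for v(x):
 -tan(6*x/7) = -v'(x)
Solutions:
 v(x) = C1 - 7*log(cos(6*x/7))/6


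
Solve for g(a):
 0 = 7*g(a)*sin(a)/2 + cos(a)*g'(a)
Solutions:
 g(a) = C1*cos(a)^(7/2)


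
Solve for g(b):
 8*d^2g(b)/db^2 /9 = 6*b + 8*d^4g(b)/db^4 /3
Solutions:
 g(b) = C1 + C2*b + C3*exp(-sqrt(3)*b/3) + C4*exp(sqrt(3)*b/3) + 9*b^3/8


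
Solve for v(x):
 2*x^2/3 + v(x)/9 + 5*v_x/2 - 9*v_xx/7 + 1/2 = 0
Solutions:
 v(x) = C1*exp(x*(35 - sqrt(1337))/36) + C2*exp(x*(35 + sqrt(1337))/36) - 6*x^2 + 270*x - 87057/14


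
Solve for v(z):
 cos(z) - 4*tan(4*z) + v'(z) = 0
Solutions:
 v(z) = C1 - log(cos(4*z)) - sin(z)


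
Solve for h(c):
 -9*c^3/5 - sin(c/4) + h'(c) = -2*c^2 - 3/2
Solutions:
 h(c) = C1 + 9*c^4/20 - 2*c^3/3 - 3*c/2 - 4*cos(c/4)


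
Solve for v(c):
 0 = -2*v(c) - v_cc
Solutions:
 v(c) = C1*sin(sqrt(2)*c) + C2*cos(sqrt(2)*c)


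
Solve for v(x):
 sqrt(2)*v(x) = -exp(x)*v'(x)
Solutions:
 v(x) = C1*exp(sqrt(2)*exp(-x))


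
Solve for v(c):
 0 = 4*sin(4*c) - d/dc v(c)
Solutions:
 v(c) = C1 - cos(4*c)


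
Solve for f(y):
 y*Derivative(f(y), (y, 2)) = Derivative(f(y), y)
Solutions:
 f(y) = C1 + C2*y^2


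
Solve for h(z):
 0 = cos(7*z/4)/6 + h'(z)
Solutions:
 h(z) = C1 - 2*sin(7*z/4)/21


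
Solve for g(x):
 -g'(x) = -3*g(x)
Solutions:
 g(x) = C1*exp(3*x)


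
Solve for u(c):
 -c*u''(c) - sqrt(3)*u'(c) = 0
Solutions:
 u(c) = C1 + C2*c^(1 - sqrt(3))


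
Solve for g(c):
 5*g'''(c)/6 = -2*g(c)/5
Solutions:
 g(c) = C3*exp(-60^(1/3)*c/5) + (C1*sin(20^(1/3)*3^(5/6)*c/10) + C2*cos(20^(1/3)*3^(5/6)*c/10))*exp(60^(1/3)*c/10)


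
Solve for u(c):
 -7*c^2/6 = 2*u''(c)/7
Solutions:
 u(c) = C1 + C2*c - 49*c^4/144


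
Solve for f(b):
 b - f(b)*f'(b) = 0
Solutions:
 f(b) = -sqrt(C1 + b^2)
 f(b) = sqrt(C1 + b^2)


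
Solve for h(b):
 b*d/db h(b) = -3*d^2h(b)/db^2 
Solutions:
 h(b) = C1 + C2*erf(sqrt(6)*b/6)


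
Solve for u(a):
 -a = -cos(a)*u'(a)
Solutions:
 u(a) = C1 + Integral(a/cos(a), a)


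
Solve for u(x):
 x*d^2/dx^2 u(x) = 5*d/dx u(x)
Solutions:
 u(x) = C1 + C2*x^6


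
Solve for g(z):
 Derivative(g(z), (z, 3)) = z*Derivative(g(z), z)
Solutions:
 g(z) = C1 + Integral(C2*airyai(z) + C3*airybi(z), z)


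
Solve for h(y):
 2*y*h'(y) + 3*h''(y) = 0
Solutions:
 h(y) = C1 + C2*erf(sqrt(3)*y/3)


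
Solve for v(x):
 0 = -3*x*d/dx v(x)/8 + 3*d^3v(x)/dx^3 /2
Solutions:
 v(x) = C1 + Integral(C2*airyai(2^(1/3)*x/2) + C3*airybi(2^(1/3)*x/2), x)


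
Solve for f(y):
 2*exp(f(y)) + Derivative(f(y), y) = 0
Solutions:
 f(y) = log(1/(C1 + 2*y))


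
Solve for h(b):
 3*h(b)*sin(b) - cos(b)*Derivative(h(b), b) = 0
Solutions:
 h(b) = C1/cos(b)^3


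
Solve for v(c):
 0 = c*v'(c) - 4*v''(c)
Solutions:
 v(c) = C1 + C2*erfi(sqrt(2)*c/4)


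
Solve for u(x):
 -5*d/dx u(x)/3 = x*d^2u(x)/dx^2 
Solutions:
 u(x) = C1 + C2/x^(2/3)


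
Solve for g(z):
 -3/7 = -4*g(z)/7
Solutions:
 g(z) = 3/4


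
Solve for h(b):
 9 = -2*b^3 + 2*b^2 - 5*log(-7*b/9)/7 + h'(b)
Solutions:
 h(b) = C1 + b^4/2 - 2*b^3/3 + 5*b*log(-b)/7 + b*(-10*log(3) + 5*log(7) + 58)/7


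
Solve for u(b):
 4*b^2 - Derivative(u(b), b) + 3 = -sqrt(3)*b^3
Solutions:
 u(b) = C1 + sqrt(3)*b^4/4 + 4*b^3/3 + 3*b


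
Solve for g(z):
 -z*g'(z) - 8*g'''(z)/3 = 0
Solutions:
 g(z) = C1 + Integral(C2*airyai(-3^(1/3)*z/2) + C3*airybi(-3^(1/3)*z/2), z)


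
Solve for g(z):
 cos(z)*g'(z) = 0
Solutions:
 g(z) = C1


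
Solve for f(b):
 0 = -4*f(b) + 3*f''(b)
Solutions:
 f(b) = C1*exp(-2*sqrt(3)*b/3) + C2*exp(2*sqrt(3)*b/3)


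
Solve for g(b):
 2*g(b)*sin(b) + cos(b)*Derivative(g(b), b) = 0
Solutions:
 g(b) = C1*cos(b)^2


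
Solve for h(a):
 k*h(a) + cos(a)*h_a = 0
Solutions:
 h(a) = C1*exp(k*(log(sin(a) - 1) - log(sin(a) + 1))/2)


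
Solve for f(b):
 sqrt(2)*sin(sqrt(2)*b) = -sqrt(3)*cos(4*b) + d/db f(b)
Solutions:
 f(b) = C1 + sqrt(3)*sin(4*b)/4 - cos(sqrt(2)*b)


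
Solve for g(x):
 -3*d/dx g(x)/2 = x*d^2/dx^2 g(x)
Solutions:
 g(x) = C1 + C2/sqrt(x)


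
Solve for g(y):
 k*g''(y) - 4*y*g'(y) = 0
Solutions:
 g(y) = C1 + C2*erf(sqrt(2)*y*sqrt(-1/k))/sqrt(-1/k)


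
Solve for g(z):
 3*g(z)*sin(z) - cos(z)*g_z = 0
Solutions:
 g(z) = C1/cos(z)^3


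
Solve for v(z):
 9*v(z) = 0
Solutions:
 v(z) = 0


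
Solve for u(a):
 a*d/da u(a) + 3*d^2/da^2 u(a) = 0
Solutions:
 u(a) = C1 + C2*erf(sqrt(6)*a/6)


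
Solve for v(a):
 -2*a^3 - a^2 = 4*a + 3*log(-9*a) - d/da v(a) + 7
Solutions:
 v(a) = C1 + a^4/2 + a^3/3 + 2*a^2 + 3*a*log(-a) + 2*a*(2 + 3*log(3))


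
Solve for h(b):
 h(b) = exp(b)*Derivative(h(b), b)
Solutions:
 h(b) = C1*exp(-exp(-b))


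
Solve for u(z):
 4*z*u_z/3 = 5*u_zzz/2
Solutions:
 u(z) = C1 + Integral(C2*airyai(2*15^(2/3)*z/15) + C3*airybi(2*15^(2/3)*z/15), z)


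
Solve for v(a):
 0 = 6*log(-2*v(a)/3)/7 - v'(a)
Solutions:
 -7*Integral(1/(log(-_y) - log(3) + log(2)), (_y, v(a)))/6 = C1 - a


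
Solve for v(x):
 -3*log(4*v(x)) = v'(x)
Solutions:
 Integral(1/(log(_y) + 2*log(2)), (_y, v(x)))/3 = C1 - x


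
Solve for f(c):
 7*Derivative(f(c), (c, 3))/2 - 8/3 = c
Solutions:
 f(c) = C1 + C2*c + C3*c^2 + c^4/84 + 8*c^3/63


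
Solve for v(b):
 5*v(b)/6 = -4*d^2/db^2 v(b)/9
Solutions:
 v(b) = C1*sin(sqrt(30)*b/4) + C2*cos(sqrt(30)*b/4)


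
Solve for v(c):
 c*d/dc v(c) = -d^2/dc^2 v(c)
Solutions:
 v(c) = C1 + C2*erf(sqrt(2)*c/2)


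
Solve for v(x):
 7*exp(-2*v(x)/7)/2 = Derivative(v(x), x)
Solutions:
 v(x) = 7*log(-sqrt(C1 + 7*x)) - 7*log(7)/2
 v(x) = 7*log(C1 + 7*x)/2 - 7*log(7)/2


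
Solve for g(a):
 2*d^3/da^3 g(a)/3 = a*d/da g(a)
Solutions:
 g(a) = C1 + Integral(C2*airyai(2^(2/3)*3^(1/3)*a/2) + C3*airybi(2^(2/3)*3^(1/3)*a/2), a)


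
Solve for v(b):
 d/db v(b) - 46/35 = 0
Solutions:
 v(b) = C1 + 46*b/35


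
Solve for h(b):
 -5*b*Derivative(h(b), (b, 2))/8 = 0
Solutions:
 h(b) = C1 + C2*b


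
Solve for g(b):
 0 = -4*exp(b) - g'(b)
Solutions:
 g(b) = C1 - 4*exp(b)


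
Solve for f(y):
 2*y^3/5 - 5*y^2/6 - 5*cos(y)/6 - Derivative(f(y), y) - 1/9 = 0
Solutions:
 f(y) = C1 + y^4/10 - 5*y^3/18 - y/9 - 5*sin(y)/6


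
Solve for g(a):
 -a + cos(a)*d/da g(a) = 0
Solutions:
 g(a) = C1 + Integral(a/cos(a), a)


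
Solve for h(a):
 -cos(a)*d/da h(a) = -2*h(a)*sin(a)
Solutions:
 h(a) = C1/cos(a)^2


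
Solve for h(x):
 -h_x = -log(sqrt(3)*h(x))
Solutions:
 -2*Integral(1/(2*log(_y) + log(3)), (_y, h(x))) = C1 - x


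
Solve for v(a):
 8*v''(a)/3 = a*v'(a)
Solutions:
 v(a) = C1 + C2*erfi(sqrt(3)*a/4)


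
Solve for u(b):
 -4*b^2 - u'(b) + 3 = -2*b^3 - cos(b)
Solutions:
 u(b) = C1 + b^4/2 - 4*b^3/3 + 3*b + sin(b)


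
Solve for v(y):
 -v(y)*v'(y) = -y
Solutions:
 v(y) = -sqrt(C1 + y^2)
 v(y) = sqrt(C1 + y^2)


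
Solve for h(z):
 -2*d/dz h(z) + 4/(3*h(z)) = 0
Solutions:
 h(z) = -sqrt(C1 + 12*z)/3
 h(z) = sqrt(C1 + 12*z)/3


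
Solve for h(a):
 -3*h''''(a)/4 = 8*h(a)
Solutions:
 h(a) = (C1*sin(6^(3/4)*a/3) + C2*cos(6^(3/4)*a/3))*exp(-6^(3/4)*a/3) + (C3*sin(6^(3/4)*a/3) + C4*cos(6^(3/4)*a/3))*exp(6^(3/4)*a/3)


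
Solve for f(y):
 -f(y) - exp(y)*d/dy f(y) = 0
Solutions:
 f(y) = C1*exp(exp(-y))


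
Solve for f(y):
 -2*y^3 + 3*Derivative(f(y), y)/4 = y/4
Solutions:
 f(y) = C1 + 2*y^4/3 + y^2/6


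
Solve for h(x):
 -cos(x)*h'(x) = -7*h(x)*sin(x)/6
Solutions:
 h(x) = C1/cos(x)^(7/6)


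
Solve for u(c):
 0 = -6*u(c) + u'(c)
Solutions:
 u(c) = C1*exp(6*c)


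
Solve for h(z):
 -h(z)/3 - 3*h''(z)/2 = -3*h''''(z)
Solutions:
 h(z) = C1*exp(-sqrt(6)*z/3) + C2*exp(sqrt(6)*z/3) + C3*sin(sqrt(6)*z/6) + C4*cos(sqrt(6)*z/6)


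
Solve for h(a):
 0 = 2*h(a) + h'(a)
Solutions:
 h(a) = C1*exp(-2*a)


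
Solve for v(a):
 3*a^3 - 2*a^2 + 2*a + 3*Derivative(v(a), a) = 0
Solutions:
 v(a) = C1 - a^4/4 + 2*a^3/9 - a^2/3


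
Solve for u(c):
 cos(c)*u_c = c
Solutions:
 u(c) = C1 + Integral(c/cos(c), c)


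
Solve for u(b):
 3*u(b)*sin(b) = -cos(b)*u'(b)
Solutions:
 u(b) = C1*cos(b)^3


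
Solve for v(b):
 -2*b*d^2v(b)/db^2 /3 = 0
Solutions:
 v(b) = C1 + C2*b


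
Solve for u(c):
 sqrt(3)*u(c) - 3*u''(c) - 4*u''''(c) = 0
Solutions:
 u(c) = C1*exp(-sqrt(2)*c*sqrt(-3 + sqrt(9 + 16*sqrt(3)))/4) + C2*exp(sqrt(2)*c*sqrt(-3 + sqrt(9 + 16*sqrt(3)))/4) + C3*sin(sqrt(2)*c*sqrt(3 + sqrt(9 + 16*sqrt(3)))/4) + C4*cosh(sqrt(2)*c*sqrt(-sqrt(9 + 16*sqrt(3)) - 3)/4)


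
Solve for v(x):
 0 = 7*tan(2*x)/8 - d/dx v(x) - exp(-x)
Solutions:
 v(x) = C1 + 7*log(tan(2*x)^2 + 1)/32 + exp(-x)


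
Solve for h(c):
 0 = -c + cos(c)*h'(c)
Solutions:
 h(c) = C1 + Integral(c/cos(c), c)


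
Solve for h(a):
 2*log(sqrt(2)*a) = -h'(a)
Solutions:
 h(a) = C1 - 2*a*log(a) - a*log(2) + 2*a


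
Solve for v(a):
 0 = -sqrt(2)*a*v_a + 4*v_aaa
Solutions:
 v(a) = C1 + Integral(C2*airyai(sqrt(2)*a/2) + C3*airybi(sqrt(2)*a/2), a)


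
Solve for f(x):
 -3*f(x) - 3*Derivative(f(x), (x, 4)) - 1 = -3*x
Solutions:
 f(x) = x + (C1*sin(sqrt(2)*x/2) + C2*cos(sqrt(2)*x/2))*exp(-sqrt(2)*x/2) + (C3*sin(sqrt(2)*x/2) + C4*cos(sqrt(2)*x/2))*exp(sqrt(2)*x/2) - 1/3


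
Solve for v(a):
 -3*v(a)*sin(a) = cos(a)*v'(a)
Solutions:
 v(a) = C1*cos(a)^3


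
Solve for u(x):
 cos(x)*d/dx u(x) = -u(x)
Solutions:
 u(x) = C1*sqrt(sin(x) - 1)/sqrt(sin(x) + 1)


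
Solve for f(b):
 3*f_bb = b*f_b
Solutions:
 f(b) = C1 + C2*erfi(sqrt(6)*b/6)


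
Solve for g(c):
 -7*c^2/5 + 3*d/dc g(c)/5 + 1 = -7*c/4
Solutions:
 g(c) = C1 + 7*c^3/9 - 35*c^2/24 - 5*c/3


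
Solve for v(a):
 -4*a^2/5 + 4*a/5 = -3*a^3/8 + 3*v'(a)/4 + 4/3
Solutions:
 v(a) = C1 + a^4/8 - 16*a^3/45 + 8*a^2/15 - 16*a/9


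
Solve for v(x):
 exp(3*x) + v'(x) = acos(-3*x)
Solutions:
 v(x) = C1 + x*acos(-3*x) + sqrt(1 - 9*x^2)/3 - exp(3*x)/3


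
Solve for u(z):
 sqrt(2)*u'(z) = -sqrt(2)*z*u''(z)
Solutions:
 u(z) = C1 + C2*log(z)


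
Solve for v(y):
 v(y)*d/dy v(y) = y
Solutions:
 v(y) = -sqrt(C1 + y^2)
 v(y) = sqrt(C1 + y^2)


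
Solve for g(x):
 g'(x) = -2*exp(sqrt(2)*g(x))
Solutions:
 g(x) = sqrt(2)*(2*log(1/(C1 + 2*x)) - log(2))/4


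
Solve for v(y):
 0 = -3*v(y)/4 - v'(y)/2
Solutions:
 v(y) = C1*exp(-3*y/2)


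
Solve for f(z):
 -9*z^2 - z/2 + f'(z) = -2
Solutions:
 f(z) = C1 + 3*z^3 + z^2/4 - 2*z


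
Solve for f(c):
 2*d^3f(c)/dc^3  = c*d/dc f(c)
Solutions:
 f(c) = C1 + Integral(C2*airyai(2^(2/3)*c/2) + C3*airybi(2^(2/3)*c/2), c)


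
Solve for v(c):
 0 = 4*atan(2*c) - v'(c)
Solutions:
 v(c) = C1 + 4*c*atan(2*c) - log(4*c^2 + 1)


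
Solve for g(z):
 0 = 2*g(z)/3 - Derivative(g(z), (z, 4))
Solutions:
 g(z) = C1*exp(-2^(1/4)*3^(3/4)*z/3) + C2*exp(2^(1/4)*3^(3/4)*z/3) + C3*sin(2^(1/4)*3^(3/4)*z/3) + C4*cos(2^(1/4)*3^(3/4)*z/3)


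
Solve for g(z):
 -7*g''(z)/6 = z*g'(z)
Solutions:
 g(z) = C1 + C2*erf(sqrt(21)*z/7)


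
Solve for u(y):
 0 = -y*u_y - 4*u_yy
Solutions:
 u(y) = C1 + C2*erf(sqrt(2)*y/4)


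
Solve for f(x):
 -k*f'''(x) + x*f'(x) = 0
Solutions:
 f(x) = C1 + Integral(C2*airyai(x*(1/k)^(1/3)) + C3*airybi(x*(1/k)^(1/3)), x)


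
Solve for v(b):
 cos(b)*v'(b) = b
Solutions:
 v(b) = C1 + Integral(b/cos(b), b)


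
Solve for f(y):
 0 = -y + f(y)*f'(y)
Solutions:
 f(y) = -sqrt(C1 + y^2)
 f(y) = sqrt(C1 + y^2)


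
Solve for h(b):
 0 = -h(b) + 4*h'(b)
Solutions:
 h(b) = C1*exp(b/4)


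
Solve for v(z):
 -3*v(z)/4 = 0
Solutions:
 v(z) = 0


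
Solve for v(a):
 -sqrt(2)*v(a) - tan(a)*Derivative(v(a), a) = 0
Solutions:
 v(a) = C1/sin(a)^(sqrt(2))


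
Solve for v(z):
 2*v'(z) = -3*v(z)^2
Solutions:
 v(z) = 2/(C1 + 3*z)


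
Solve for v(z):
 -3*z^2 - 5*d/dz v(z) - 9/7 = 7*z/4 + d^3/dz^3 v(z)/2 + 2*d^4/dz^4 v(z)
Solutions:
 v(z) = C1 + C2*exp(z*(-2 + (12*sqrt(32430) + 2161)^(-1/3) + (12*sqrt(32430) + 2161)^(1/3))/24)*sin(sqrt(3)*z*(-(12*sqrt(32430) + 2161)^(1/3) + (12*sqrt(32430) + 2161)^(-1/3))/24) + C3*exp(z*(-2 + (12*sqrt(32430) + 2161)^(-1/3) + (12*sqrt(32430) + 2161)^(1/3))/24)*cos(sqrt(3)*z*(-(12*sqrt(32430) + 2161)^(1/3) + (12*sqrt(32430) + 2161)^(-1/3))/24) + C4*exp(-z*((12*sqrt(32430) + 2161)^(-1/3) + 1 + (12*sqrt(32430) + 2161)^(1/3))/12) - z^3/5 - 7*z^2/40 - 24*z/175


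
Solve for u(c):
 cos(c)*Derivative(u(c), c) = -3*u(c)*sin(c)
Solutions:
 u(c) = C1*cos(c)^3


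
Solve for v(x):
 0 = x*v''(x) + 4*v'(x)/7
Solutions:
 v(x) = C1 + C2*x^(3/7)


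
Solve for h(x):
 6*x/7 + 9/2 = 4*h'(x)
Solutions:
 h(x) = C1 + 3*x^2/28 + 9*x/8


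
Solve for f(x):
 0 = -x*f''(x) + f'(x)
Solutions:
 f(x) = C1 + C2*x^2


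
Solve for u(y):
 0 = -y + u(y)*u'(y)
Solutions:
 u(y) = -sqrt(C1 + y^2)
 u(y) = sqrt(C1 + y^2)


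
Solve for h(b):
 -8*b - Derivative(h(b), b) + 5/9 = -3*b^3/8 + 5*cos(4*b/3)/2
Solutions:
 h(b) = C1 + 3*b^4/32 - 4*b^2 + 5*b/9 - 15*sin(4*b/3)/8


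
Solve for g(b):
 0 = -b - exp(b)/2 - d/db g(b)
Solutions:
 g(b) = C1 - b^2/2 - exp(b)/2


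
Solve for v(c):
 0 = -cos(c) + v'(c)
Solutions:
 v(c) = C1 + sin(c)


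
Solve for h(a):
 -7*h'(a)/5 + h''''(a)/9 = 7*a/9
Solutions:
 h(a) = C1 + C4*exp(5^(2/3)*63^(1/3)*a/5) - 5*a^2/18 + (C2*sin(3*3^(1/6)*5^(2/3)*7^(1/3)*a/10) + C3*cos(3*3^(1/6)*5^(2/3)*7^(1/3)*a/10))*exp(-5^(2/3)*63^(1/3)*a/10)


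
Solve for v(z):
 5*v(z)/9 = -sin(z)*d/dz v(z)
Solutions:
 v(z) = C1*(cos(z) + 1)^(5/18)/(cos(z) - 1)^(5/18)


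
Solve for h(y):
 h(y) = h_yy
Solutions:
 h(y) = C1*exp(-y) + C2*exp(y)


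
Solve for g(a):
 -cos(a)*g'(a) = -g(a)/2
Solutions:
 g(a) = C1*(sin(a) + 1)^(1/4)/(sin(a) - 1)^(1/4)


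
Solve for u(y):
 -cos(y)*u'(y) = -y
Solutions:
 u(y) = C1 + Integral(y/cos(y), y)


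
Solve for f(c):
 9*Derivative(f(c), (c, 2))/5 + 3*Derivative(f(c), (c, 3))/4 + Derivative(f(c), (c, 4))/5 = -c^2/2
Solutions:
 f(c) = C1 + C2*c - 5*c^4/216 + 25*c^3/648 - 5*c^2/288 + (C3*sin(3*sqrt(39)*c/8) + C4*cos(3*sqrt(39)*c/8))*exp(-15*c/8)


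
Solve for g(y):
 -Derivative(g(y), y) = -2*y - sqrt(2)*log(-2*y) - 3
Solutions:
 g(y) = C1 + y^2 + sqrt(2)*y*log(-y) + y*(-sqrt(2) + sqrt(2)*log(2) + 3)


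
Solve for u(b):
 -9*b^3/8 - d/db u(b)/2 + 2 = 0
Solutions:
 u(b) = C1 - 9*b^4/16 + 4*b


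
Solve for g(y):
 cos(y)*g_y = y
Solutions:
 g(y) = C1 + Integral(y/cos(y), y)


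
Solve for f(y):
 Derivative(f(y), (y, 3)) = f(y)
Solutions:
 f(y) = C3*exp(y) + (C1*sin(sqrt(3)*y/2) + C2*cos(sqrt(3)*y/2))*exp(-y/2)


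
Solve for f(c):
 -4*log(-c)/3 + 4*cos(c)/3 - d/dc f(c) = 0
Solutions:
 f(c) = C1 - 4*c*log(-c)/3 + 4*c/3 + 4*sin(c)/3


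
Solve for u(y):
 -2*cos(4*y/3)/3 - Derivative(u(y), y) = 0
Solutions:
 u(y) = C1 - sin(4*y/3)/2


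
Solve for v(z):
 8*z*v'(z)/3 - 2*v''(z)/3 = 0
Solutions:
 v(z) = C1 + C2*erfi(sqrt(2)*z)


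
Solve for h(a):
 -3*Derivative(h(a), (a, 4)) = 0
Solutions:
 h(a) = C1 + C2*a + C3*a^2 + C4*a^3


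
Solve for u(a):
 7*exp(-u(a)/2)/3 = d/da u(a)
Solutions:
 u(a) = 2*log(C1 + 7*a/6)


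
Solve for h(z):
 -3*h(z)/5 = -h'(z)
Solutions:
 h(z) = C1*exp(3*z/5)


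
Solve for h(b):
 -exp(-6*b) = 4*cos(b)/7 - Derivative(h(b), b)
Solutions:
 h(b) = C1 + 4*sin(b)/7 - exp(-6*b)/6


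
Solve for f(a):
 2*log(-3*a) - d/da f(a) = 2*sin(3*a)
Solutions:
 f(a) = C1 + 2*a*log(-a) - 2*a + 2*a*log(3) + 2*cos(3*a)/3


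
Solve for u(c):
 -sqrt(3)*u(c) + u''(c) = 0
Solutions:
 u(c) = C1*exp(-3^(1/4)*c) + C2*exp(3^(1/4)*c)


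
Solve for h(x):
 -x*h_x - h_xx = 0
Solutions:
 h(x) = C1 + C2*erf(sqrt(2)*x/2)


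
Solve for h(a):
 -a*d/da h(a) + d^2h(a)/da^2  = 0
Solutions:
 h(a) = C1 + C2*erfi(sqrt(2)*a/2)


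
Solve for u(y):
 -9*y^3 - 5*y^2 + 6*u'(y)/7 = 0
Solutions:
 u(y) = C1 + 21*y^4/8 + 35*y^3/18


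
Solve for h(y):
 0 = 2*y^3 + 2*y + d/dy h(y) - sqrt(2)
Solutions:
 h(y) = C1 - y^4/2 - y^2 + sqrt(2)*y


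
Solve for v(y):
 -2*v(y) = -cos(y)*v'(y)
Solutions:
 v(y) = C1*(sin(y) + 1)/(sin(y) - 1)


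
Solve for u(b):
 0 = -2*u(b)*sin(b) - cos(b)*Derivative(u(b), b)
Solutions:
 u(b) = C1*cos(b)^2


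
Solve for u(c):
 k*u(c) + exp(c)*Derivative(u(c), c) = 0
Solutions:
 u(c) = C1*exp(k*exp(-c))


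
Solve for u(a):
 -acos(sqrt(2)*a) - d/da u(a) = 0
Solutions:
 u(a) = C1 - a*acos(sqrt(2)*a) + sqrt(2)*sqrt(1 - 2*a^2)/2


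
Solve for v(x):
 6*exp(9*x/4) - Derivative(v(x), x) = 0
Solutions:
 v(x) = C1 + 8*exp(9*x/4)/3


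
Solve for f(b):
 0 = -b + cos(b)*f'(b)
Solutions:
 f(b) = C1 + Integral(b/cos(b), b)


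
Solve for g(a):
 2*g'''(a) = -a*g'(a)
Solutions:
 g(a) = C1 + Integral(C2*airyai(-2^(2/3)*a/2) + C3*airybi(-2^(2/3)*a/2), a)


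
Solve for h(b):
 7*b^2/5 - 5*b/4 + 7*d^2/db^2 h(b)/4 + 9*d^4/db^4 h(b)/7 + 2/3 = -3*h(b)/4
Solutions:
 h(b) = -28*b^2/15 + 5*b/3 + (C1*sin(sqrt(2)*3^(3/4)*7^(1/4)*b*cos(atan(sqrt(623)/49)/2)/6) + C2*cos(sqrt(2)*3^(3/4)*7^(1/4)*b*cos(atan(sqrt(623)/49)/2)/6))*exp(-sqrt(2)*3^(3/4)*7^(1/4)*b*sin(atan(sqrt(623)/49)/2)/6) + (C3*sin(sqrt(2)*3^(3/4)*7^(1/4)*b*cos(atan(sqrt(623)/49)/2)/6) + C4*cos(sqrt(2)*3^(3/4)*7^(1/4)*b*cos(atan(sqrt(623)/49)/2)/6))*exp(sqrt(2)*3^(3/4)*7^(1/4)*b*sin(atan(sqrt(623)/49)/2)/6) + 352/45


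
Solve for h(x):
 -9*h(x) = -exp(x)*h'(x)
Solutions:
 h(x) = C1*exp(-9*exp(-x))


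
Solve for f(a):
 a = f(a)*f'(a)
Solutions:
 f(a) = -sqrt(C1 + a^2)
 f(a) = sqrt(C1 + a^2)


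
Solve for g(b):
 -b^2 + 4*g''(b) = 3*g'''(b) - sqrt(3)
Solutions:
 g(b) = C1 + C2*b + C3*exp(4*b/3) + b^4/48 + b^3/16 + b^2*(9 - 8*sqrt(3))/64


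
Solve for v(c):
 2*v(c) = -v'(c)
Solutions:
 v(c) = C1*exp(-2*c)


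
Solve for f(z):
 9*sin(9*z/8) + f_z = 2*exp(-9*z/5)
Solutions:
 f(z) = C1 + 8*cos(9*z/8) - 10*exp(-9*z/5)/9


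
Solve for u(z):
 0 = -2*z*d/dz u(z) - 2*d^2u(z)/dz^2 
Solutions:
 u(z) = C1 + C2*erf(sqrt(2)*z/2)


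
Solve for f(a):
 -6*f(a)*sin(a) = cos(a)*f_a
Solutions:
 f(a) = C1*cos(a)^6


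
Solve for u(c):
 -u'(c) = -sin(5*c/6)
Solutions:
 u(c) = C1 - 6*cos(5*c/6)/5


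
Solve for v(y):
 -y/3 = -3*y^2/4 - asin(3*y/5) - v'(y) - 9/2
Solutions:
 v(y) = C1 - y^3/4 + y^2/6 - y*asin(3*y/5) - 9*y/2 - sqrt(25 - 9*y^2)/3


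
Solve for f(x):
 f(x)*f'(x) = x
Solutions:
 f(x) = -sqrt(C1 + x^2)
 f(x) = sqrt(C1 + x^2)


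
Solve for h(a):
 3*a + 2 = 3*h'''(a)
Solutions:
 h(a) = C1 + C2*a + C3*a^2 + a^4/24 + a^3/9


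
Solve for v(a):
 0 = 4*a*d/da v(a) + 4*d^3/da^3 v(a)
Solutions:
 v(a) = C1 + Integral(C2*airyai(-a) + C3*airybi(-a), a)


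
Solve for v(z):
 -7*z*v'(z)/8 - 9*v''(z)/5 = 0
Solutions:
 v(z) = C1 + C2*erf(sqrt(35)*z/12)


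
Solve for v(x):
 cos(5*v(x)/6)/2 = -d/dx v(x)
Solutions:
 x/2 - 3*log(sin(5*v(x)/6) - 1)/5 + 3*log(sin(5*v(x)/6) + 1)/5 = C1


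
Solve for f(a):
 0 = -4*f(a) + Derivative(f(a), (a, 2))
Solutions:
 f(a) = C1*exp(-2*a) + C2*exp(2*a)


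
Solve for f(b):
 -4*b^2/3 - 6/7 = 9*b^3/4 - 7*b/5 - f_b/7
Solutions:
 f(b) = C1 + 63*b^4/16 + 28*b^3/9 - 49*b^2/10 + 6*b


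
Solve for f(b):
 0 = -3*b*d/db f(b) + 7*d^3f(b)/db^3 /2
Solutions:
 f(b) = C1 + Integral(C2*airyai(6^(1/3)*7^(2/3)*b/7) + C3*airybi(6^(1/3)*7^(2/3)*b/7), b)


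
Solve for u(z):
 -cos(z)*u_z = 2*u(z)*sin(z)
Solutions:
 u(z) = C1*cos(z)^2


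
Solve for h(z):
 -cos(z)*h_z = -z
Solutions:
 h(z) = C1 + Integral(z/cos(z), z)


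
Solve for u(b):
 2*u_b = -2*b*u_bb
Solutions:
 u(b) = C1 + C2*log(b)


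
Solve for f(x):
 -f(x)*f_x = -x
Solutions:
 f(x) = -sqrt(C1 + x^2)
 f(x) = sqrt(C1 + x^2)


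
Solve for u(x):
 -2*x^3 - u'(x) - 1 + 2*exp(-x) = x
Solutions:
 u(x) = C1 - x^4/2 - x^2/2 - x - 2*exp(-x)


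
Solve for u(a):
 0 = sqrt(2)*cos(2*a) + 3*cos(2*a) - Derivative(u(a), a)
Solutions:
 u(a) = C1 + sqrt(2)*sin(2*a)/2 + 3*sin(2*a)/2


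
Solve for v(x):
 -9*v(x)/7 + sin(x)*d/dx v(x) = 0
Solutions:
 v(x) = C1*(cos(x) - 1)^(9/14)/(cos(x) + 1)^(9/14)


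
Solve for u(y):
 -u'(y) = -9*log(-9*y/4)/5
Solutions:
 u(y) = C1 + 9*y*log(-y)/5 + 9*y*(-2*log(2) - 1 + 2*log(3))/5


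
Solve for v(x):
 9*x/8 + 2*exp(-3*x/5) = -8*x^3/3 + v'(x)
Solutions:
 v(x) = C1 + 2*x^4/3 + 9*x^2/16 - 10*exp(-3*x/5)/3


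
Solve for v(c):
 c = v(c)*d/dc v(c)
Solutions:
 v(c) = -sqrt(C1 + c^2)
 v(c) = sqrt(C1 + c^2)


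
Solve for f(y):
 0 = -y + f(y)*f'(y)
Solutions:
 f(y) = -sqrt(C1 + y^2)
 f(y) = sqrt(C1 + y^2)


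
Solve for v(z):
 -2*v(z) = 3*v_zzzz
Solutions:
 v(z) = (C1*sin(6^(3/4)*z/6) + C2*cos(6^(3/4)*z/6))*exp(-6^(3/4)*z/6) + (C3*sin(6^(3/4)*z/6) + C4*cos(6^(3/4)*z/6))*exp(6^(3/4)*z/6)


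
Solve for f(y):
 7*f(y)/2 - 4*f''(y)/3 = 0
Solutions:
 f(y) = C1*exp(-sqrt(42)*y/4) + C2*exp(sqrt(42)*y/4)


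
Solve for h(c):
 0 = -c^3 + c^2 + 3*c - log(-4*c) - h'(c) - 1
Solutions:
 h(c) = C1 - c^4/4 + c^3/3 + 3*c^2/2 - c*log(-c) - 2*c*log(2)


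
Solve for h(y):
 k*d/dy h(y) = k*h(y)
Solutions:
 h(y) = C1*exp(y)


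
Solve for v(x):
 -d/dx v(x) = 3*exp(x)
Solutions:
 v(x) = C1 - 3*exp(x)


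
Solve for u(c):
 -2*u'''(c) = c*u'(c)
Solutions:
 u(c) = C1 + Integral(C2*airyai(-2^(2/3)*c/2) + C3*airybi(-2^(2/3)*c/2), c)


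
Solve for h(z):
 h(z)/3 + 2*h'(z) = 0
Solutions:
 h(z) = C1*exp(-z/6)


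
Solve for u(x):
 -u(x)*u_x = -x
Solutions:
 u(x) = -sqrt(C1 + x^2)
 u(x) = sqrt(C1 + x^2)


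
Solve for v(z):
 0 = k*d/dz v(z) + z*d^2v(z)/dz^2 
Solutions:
 v(z) = C1 + z^(1 - re(k))*(C2*sin(log(z)*Abs(im(k))) + C3*cos(log(z)*im(k)))


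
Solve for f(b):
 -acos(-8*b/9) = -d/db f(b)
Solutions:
 f(b) = C1 + b*acos(-8*b/9) + sqrt(81 - 64*b^2)/8


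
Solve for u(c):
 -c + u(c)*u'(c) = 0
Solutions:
 u(c) = -sqrt(C1 + c^2)
 u(c) = sqrt(C1 + c^2)


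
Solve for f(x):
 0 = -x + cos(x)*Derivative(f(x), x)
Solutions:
 f(x) = C1 + Integral(x/cos(x), x)


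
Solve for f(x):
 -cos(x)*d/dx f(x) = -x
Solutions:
 f(x) = C1 + Integral(x/cos(x), x)


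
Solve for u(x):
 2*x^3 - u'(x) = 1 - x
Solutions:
 u(x) = C1 + x^4/2 + x^2/2 - x


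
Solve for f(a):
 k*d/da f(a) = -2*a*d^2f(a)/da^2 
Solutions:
 f(a) = C1 + a^(1 - re(k)/2)*(C2*sin(log(a)*Abs(im(k))/2) + C3*cos(log(a)*im(k)/2))


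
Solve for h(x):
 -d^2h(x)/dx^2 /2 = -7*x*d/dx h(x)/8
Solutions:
 h(x) = C1 + C2*erfi(sqrt(14)*x/4)


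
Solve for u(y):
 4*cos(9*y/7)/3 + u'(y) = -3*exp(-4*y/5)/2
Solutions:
 u(y) = C1 - 28*sin(9*y/7)/27 + 15*exp(-4*y/5)/8


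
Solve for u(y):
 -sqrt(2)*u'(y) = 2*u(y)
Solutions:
 u(y) = C1*exp(-sqrt(2)*y)


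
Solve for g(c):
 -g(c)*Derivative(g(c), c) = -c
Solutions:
 g(c) = -sqrt(C1 + c^2)
 g(c) = sqrt(C1 + c^2)


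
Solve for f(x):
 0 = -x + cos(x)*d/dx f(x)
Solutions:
 f(x) = C1 + Integral(x/cos(x), x)


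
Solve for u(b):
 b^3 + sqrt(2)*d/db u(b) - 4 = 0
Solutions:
 u(b) = C1 - sqrt(2)*b^4/8 + 2*sqrt(2)*b


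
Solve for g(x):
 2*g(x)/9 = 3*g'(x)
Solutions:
 g(x) = C1*exp(2*x/27)


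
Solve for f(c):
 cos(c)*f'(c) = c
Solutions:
 f(c) = C1 + Integral(c/cos(c), c)


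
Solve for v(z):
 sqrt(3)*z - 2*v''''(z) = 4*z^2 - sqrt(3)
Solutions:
 v(z) = C1 + C2*z + C3*z^2 + C4*z^3 - z^6/180 + sqrt(3)*z^5/240 + sqrt(3)*z^4/48


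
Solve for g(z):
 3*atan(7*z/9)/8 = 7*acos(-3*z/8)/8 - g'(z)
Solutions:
 g(z) = C1 + 7*z*acos(-3*z/8)/8 - 3*z*atan(7*z/9)/8 + 7*sqrt(64 - 9*z^2)/24 + 27*log(49*z^2 + 81)/112


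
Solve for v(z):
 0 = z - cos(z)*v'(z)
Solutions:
 v(z) = C1 + Integral(z/cos(z), z)


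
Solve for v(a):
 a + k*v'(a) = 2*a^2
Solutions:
 v(a) = C1 + 2*a^3/(3*k) - a^2/(2*k)


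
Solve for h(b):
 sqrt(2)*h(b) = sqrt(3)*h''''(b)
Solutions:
 h(b) = C1*exp(-2^(1/8)*3^(7/8)*b/3) + C2*exp(2^(1/8)*3^(7/8)*b/3) + C3*sin(2^(1/8)*3^(7/8)*b/3) + C4*cos(2^(1/8)*3^(7/8)*b/3)


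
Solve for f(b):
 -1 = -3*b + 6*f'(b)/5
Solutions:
 f(b) = C1 + 5*b^2/4 - 5*b/6


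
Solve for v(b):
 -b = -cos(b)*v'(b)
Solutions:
 v(b) = C1 + Integral(b/cos(b), b)


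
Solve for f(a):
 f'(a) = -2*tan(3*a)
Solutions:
 f(a) = C1 + 2*log(cos(3*a))/3


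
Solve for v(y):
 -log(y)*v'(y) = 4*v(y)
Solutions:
 v(y) = C1*exp(-4*li(y))


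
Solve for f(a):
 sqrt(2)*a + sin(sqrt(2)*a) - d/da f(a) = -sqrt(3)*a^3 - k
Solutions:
 f(a) = C1 + sqrt(3)*a^4/4 + sqrt(2)*a^2/2 + a*k - sqrt(2)*cos(sqrt(2)*a)/2


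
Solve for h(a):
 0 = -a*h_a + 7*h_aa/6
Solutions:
 h(a) = C1 + C2*erfi(sqrt(21)*a/7)


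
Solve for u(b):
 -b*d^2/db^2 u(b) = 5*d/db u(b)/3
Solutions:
 u(b) = C1 + C2/b^(2/3)


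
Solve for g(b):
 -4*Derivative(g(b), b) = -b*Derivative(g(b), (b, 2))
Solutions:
 g(b) = C1 + C2*b^5


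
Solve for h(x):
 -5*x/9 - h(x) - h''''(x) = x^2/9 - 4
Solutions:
 h(x) = -x^2/9 - 5*x/9 + (C1*sin(sqrt(2)*x/2) + C2*cos(sqrt(2)*x/2))*exp(-sqrt(2)*x/2) + (C3*sin(sqrt(2)*x/2) + C4*cos(sqrt(2)*x/2))*exp(sqrt(2)*x/2) + 4


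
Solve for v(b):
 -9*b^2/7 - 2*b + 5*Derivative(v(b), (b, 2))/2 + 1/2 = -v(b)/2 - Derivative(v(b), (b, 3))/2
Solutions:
 v(b) = C1*exp(b*(-20 + 50*2^(1/3)/(3*sqrt(1581) + 277)^(1/3) + 2^(2/3)*(3*sqrt(1581) + 277)^(1/3))/12)*sin(2^(1/3)*sqrt(3)*b*(-2^(1/3)*(3*sqrt(1581) + 277)^(1/3) + 50/(3*sqrt(1581) + 277)^(1/3))/12) + C2*exp(b*(-20 + 50*2^(1/3)/(3*sqrt(1581) + 277)^(1/3) + 2^(2/3)*(3*sqrt(1581) + 277)^(1/3))/12)*cos(2^(1/3)*sqrt(3)*b*(-2^(1/3)*(3*sqrt(1581) + 277)^(1/3) + 50/(3*sqrt(1581) + 277)^(1/3))/12) + C3*exp(-b*(50*2^(1/3)/(3*sqrt(1581) + 277)^(1/3) + 10 + 2^(2/3)*(3*sqrt(1581) + 277)^(1/3))/6) + 18*b^2/7 + 4*b - 187/7


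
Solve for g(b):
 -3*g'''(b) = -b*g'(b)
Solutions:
 g(b) = C1 + Integral(C2*airyai(3^(2/3)*b/3) + C3*airybi(3^(2/3)*b/3), b)


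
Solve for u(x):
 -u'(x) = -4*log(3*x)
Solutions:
 u(x) = C1 + 4*x*log(x) - 4*x + x*log(81)


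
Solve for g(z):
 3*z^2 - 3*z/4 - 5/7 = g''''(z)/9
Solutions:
 g(z) = C1 + C2*z + C3*z^2 + C4*z^3 + 3*z^6/40 - 9*z^5/160 - 15*z^4/56


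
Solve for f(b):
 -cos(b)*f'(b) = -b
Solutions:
 f(b) = C1 + Integral(b/cos(b), b)


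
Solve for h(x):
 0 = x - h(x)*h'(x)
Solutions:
 h(x) = -sqrt(C1 + x^2)
 h(x) = sqrt(C1 + x^2)


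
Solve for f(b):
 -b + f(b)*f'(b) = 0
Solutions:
 f(b) = -sqrt(C1 + b^2)
 f(b) = sqrt(C1 + b^2)


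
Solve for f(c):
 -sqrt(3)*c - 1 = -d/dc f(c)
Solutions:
 f(c) = C1 + sqrt(3)*c^2/2 + c


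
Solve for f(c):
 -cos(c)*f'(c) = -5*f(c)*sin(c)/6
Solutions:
 f(c) = C1/cos(c)^(5/6)


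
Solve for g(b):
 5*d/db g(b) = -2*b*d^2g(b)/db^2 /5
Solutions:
 g(b) = C1 + C2/b^(23/2)


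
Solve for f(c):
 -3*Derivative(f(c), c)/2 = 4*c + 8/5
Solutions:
 f(c) = C1 - 4*c^2/3 - 16*c/15


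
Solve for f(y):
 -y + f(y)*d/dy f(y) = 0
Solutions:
 f(y) = -sqrt(C1 + y^2)
 f(y) = sqrt(C1 + y^2)


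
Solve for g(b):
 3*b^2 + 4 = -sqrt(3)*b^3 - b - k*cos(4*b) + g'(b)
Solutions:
 g(b) = C1 + sqrt(3)*b^4/4 + b^3 + b^2/2 + 4*b + k*sin(4*b)/4


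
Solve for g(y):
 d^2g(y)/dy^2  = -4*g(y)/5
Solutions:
 g(y) = C1*sin(2*sqrt(5)*y/5) + C2*cos(2*sqrt(5)*y/5)


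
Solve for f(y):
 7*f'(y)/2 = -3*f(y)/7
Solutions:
 f(y) = C1*exp(-6*y/49)


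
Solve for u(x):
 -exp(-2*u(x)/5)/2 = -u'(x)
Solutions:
 u(x) = 5*log(-sqrt(C1 + x)) - 5*log(5)/2
 u(x) = 5*log(C1 + x/5)/2


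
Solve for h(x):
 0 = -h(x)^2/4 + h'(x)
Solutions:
 h(x) = -4/(C1 + x)


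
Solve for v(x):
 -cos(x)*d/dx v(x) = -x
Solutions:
 v(x) = C1 + Integral(x/cos(x), x)


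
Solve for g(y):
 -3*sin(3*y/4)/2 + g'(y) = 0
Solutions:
 g(y) = C1 - 2*cos(3*y/4)


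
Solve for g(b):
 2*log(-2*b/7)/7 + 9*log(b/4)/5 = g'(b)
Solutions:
 g(b) = C1 + 73*b*log(b)/35 + b*(-116*log(2) - 73 - 10*log(7) + 10*I*pi)/35


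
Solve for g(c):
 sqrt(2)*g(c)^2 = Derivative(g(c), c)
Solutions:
 g(c) = -1/(C1 + sqrt(2)*c)


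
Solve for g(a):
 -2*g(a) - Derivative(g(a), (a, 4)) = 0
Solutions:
 g(a) = (C1*sin(2^(3/4)*a/2) + C2*cos(2^(3/4)*a/2))*exp(-2^(3/4)*a/2) + (C3*sin(2^(3/4)*a/2) + C4*cos(2^(3/4)*a/2))*exp(2^(3/4)*a/2)


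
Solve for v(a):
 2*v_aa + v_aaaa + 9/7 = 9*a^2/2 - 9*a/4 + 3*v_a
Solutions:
 v(a) = C1 + C4*exp(a) - a^3/2 - 5*a^2/8 - 17*a/42 + (C2*sin(sqrt(11)*a/2) + C3*cos(sqrt(11)*a/2))*exp(-a/2)


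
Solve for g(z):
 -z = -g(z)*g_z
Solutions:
 g(z) = -sqrt(C1 + z^2)
 g(z) = sqrt(C1 + z^2)


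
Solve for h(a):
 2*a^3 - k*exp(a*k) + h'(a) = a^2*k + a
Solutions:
 h(a) = C1 - a^4/2 + a^3*k/3 + a^2/2 + exp(a*k)


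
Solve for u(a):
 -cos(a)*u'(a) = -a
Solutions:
 u(a) = C1 + Integral(a/cos(a), a)


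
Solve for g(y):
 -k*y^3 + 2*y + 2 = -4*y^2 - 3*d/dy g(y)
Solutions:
 g(y) = C1 + k*y^4/12 - 4*y^3/9 - y^2/3 - 2*y/3


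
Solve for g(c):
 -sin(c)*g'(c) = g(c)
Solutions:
 g(c) = C1*sqrt(cos(c) + 1)/sqrt(cos(c) - 1)


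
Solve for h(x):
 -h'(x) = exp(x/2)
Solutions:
 h(x) = C1 - 2*exp(x/2)


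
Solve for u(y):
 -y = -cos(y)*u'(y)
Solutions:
 u(y) = C1 + Integral(y/cos(y), y)
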